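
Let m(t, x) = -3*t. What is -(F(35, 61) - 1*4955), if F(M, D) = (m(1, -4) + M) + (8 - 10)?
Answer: 4925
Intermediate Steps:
F(M, D) = -5 + M (F(M, D) = (-3*1 + M) + (8 - 10) = (-3 + M) - 2 = -5 + M)
-(F(35, 61) - 1*4955) = -((-5 + 35) - 1*4955) = -(30 - 4955) = -1*(-4925) = 4925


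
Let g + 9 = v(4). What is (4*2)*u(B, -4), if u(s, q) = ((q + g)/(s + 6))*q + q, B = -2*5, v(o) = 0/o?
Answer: -136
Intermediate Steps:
v(o) = 0
g = -9 (g = -9 + 0 = -9)
B = -10
u(s, q) = q + q*(-9 + q)/(6 + s) (u(s, q) = ((q - 9)/(s + 6))*q + q = ((-9 + q)/(6 + s))*q + q = q*(-9 + q)/(6 + s) + q = q + q*(-9 + q)/(6 + s))
(4*2)*u(B, -4) = (4*2)*(-4*(-3 - 4 - 10)/(6 - 10)) = 8*(-4*(-17)/(-4)) = 8*(-4*(-¼)*(-17)) = 8*(-17) = -136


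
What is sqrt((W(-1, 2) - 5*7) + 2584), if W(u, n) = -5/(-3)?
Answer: 2*sqrt(5739)/3 ≈ 50.504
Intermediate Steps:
W(u, n) = 5/3 (W(u, n) = -5*(-1/3) = 5/3)
sqrt((W(-1, 2) - 5*7) + 2584) = sqrt((5/3 - 5*7) + 2584) = sqrt((5/3 - 35) + 2584) = sqrt(-100/3 + 2584) = sqrt(7652/3) = 2*sqrt(5739)/3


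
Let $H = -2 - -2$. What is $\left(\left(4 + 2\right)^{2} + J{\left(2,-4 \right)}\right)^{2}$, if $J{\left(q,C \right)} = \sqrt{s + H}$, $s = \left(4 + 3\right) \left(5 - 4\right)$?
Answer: $\left(36 + \sqrt{7}\right)^{2} \approx 1493.5$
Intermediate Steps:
$s = 7$ ($s = 7 \cdot 1 = 7$)
$H = 0$ ($H = -2 + 2 = 0$)
$J{\left(q,C \right)} = \sqrt{7}$ ($J{\left(q,C \right)} = \sqrt{7 + 0} = \sqrt{7}$)
$\left(\left(4 + 2\right)^{2} + J{\left(2,-4 \right)}\right)^{2} = \left(\left(4 + 2\right)^{2} + \sqrt{7}\right)^{2} = \left(6^{2} + \sqrt{7}\right)^{2} = \left(36 + \sqrt{7}\right)^{2}$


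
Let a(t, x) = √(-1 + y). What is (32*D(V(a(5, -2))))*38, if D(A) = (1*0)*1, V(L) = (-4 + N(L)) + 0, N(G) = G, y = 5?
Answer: 0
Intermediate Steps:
a(t, x) = 2 (a(t, x) = √(-1 + 5) = √4 = 2)
V(L) = -4 + L (V(L) = (-4 + L) + 0 = -4 + L)
D(A) = 0 (D(A) = 0*1 = 0)
(32*D(V(a(5, -2))))*38 = (32*0)*38 = 0*38 = 0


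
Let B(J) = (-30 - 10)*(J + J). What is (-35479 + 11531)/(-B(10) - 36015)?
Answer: 23948/35215 ≈ 0.68005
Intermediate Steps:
B(J) = -80*J
(-35479 + 11531)/(-B(10) - 36015) = (-35479 + 11531)/(-(-80)*10 - 36015) = -23948/(-1*(-800) - 36015) = -23948/(800 - 36015) = -23948/(-35215) = -23948*(-1/35215) = 23948/35215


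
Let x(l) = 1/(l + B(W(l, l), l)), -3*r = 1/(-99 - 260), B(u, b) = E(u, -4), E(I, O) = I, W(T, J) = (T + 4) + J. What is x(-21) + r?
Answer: -1018/63543 ≈ -0.016021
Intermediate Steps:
W(T, J) = 4 + J + T (W(T, J) = (4 + T) + J = 4 + J + T)
B(u, b) = u
r = 1/1077 (r = -1/(3*(-99 - 260)) = -1/3/(-359) = -1/3*(-1/359) = 1/1077 ≈ 0.00092851)
x(l) = 1/(4 + 3*l) (x(l) = 1/(l + (4 + l + l)) = 1/(l + (4 + 2*l)) = 1/(4 + 3*l))
x(-21) + r = 1/(4 + 3*(-21)) + 1/1077 = 1/(4 - 63) + 1/1077 = 1/(-59) + 1/1077 = -1/59 + 1/1077 = -1018/63543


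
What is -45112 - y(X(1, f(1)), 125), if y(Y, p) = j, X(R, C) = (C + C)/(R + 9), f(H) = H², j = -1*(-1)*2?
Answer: -45114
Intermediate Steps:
j = 2 (j = 1*2 = 2)
X(R, C) = 2*C/(9 + R) (X(R, C) = (2*C)/(9 + R) = 2*C/(9 + R))
y(Y, p) = 2
-45112 - y(X(1, f(1)), 125) = -45112 - 1*2 = -45112 - 2 = -45114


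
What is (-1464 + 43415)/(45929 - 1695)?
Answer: 41951/44234 ≈ 0.94839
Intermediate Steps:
(-1464 + 43415)/(45929 - 1695) = 41951/44234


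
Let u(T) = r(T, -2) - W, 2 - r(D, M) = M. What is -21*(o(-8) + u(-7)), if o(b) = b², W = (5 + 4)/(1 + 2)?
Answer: -1365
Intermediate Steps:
r(D, M) = 2 - M
W = 3 (W = 9/3 = 9*(⅓) = 3)
u(T) = 1 (u(T) = (2 - 1*(-2)) - 1*3 = (2 + 2) - 3 = 4 - 3 = 1)
-21*(o(-8) + u(-7)) = -21*((-8)² + 1) = -21*(64 + 1) = -21*65 = -1365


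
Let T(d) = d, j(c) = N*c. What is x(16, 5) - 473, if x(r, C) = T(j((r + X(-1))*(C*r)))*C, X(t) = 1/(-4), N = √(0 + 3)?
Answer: -473 + 6300*√3 ≈ 10439.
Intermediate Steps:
N = √3 ≈ 1.7320
X(t) = -¼
j(c) = c*√3 (j(c) = √3*c = c*√3)
x(r, C) = r*√3*C²*(-¼ + r) (x(r, C) = (((r - ¼)*(C*r))*√3)*C = (((-¼ + r)*(C*r))*√3)*C = ((C*r*(-¼ + r))*√3)*C = (C*r*√3*(-¼ + r))*C = r*√3*C²*(-¼ + r))
x(16, 5) - 473 = (¼)*16*√3*5²*(-1 + 4*16) - 473 = (¼)*16*√3*25*(-1 + 64) - 473 = (¼)*16*√3*25*63 - 473 = 6300*√3 - 473 = -473 + 6300*√3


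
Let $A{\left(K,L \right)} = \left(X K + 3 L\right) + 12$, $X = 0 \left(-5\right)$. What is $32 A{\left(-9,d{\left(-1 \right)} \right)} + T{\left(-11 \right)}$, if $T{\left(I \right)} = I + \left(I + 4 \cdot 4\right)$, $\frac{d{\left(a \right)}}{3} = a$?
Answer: $90$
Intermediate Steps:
$d{\left(a \right)} = 3 a$
$X = 0$
$A{\left(K,L \right)} = 12 + 3 L$ ($A{\left(K,L \right)} = \left(0 K + 3 L\right) + 12 = \left(0 + 3 L\right) + 12 = 3 L + 12 = 12 + 3 L$)
$T{\left(I \right)} = 16 + 2 I$ ($T{\left(I \right)} = I + \left(I + 16\right) = I + \left(16 + I\right) = 16 + 2 I$)
$32 A{\left(-9,d{\left(-1 \right)} \right)} + T{\left(-11 \right)} = 32 \left(12 + 3 \cdot 3 \left(-1\right)\right) + \left(16 + 2 \left(-11\right)\right) = 32 \left(12 + 3 \left(-3\right)\right) + \left(16 - 22\right) = 32 \left(12 - 9\right) - 6 = 32 \cdot 3 - 6 = 96 - 6 = 90$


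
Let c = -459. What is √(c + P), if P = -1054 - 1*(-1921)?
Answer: 2*√102 ≈ 20.199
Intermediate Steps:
P = 867 (P = -1054 + 1921 = 867)
√(c + P) = √(-459 + 867) = √408 = 2*√102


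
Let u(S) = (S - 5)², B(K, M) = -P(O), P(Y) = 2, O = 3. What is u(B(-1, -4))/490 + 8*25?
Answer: 2001/10 ≈ 200.10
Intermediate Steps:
B(K, M) = -2 (B(K, M) = -1*2 = -2)
u(S) = (-5 + S)²
u(B(-1, -4))/490 + 8*25 = (-5 - 2)²/490 + 8*25 = (-7)²*(1/490) + 200 = 49*(1/490) + 200 = ⅒ + 200 = 2001/10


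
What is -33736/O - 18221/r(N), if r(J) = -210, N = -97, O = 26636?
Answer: 17080357/199770 ≈ 85.500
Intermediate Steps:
-33736/O - 18221/r(N) = -33736/26636 - 18221/(-210) = -33736*1/26636 - 18221*(-1/210) = -8434/6659 + 2603/30 = 17080357/199770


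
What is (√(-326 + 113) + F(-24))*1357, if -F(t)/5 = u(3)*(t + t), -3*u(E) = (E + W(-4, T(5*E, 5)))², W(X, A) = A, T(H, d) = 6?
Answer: -8793360 + 1357*I*√213 ≈ -8.7934e+6 + 19805.0*I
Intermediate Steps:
u(E) = -(6 + E)²/3 (u(E) = -(E + 6)²/3 = -(6 + E)²/3)
F(t) = 270*t (F(t) = -5*(-(6 + 3)²/3)*(t + t) = -5*(-⅓*9²)*2*t = -5*(-⅓*81)*2*t = -(-135)*2*t = -(-270)*t = 270*t)
(√(-326 + 113) + F(-24))*1357 = (√(-326 + 113) + 270*(-24))*1357 = (√(-213) - 6480)*1357 = (I*√213 - 6480)*1357 = (-6480 + I*√213)*1357 = -8793360 + 1357*I*√213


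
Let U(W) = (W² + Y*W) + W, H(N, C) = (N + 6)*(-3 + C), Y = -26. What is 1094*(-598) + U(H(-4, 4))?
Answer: -654258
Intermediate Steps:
H(N, C) = (-3 + C)*(6 + N) (H(N, C) = (6 + N)*(-3 + C) = (-3 + C)*(6 + N))
U(W) = W² - 25*W (U(W) = (W² - 26*W) + W = W² - 25*W)
1094*(-598) + U(H(-4, 4)) = 1094*(-598) + (-18 - 3*(-4) + 6*4 + 4*(-4))*(-25 + (-18 - 3*(-4) + 6*4 + 4*(-4))) = -654212 + (-18 + 12 + 24 - 16)*(-25 + (-18 + 12 + 24 - 16)) = -654212 + 2*(-25 + 2) = -654212 + 2*(-23) = -654212 - 46 = -654258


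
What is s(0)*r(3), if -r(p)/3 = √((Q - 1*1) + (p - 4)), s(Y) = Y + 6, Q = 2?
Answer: 0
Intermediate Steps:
s(Y) = 6 + Y
r(p) = -3*√(-3 + p) (r(p) = -3*√((2 - 1*1) + (p - 4)) = -3*√((2 - 1) + (-4 + p)) = -3*√(1 + (-4 + p)) = -3*√(-3 + p))
s(0)*r(3) = (6 + 0)*(-3*√(-3 + 3)) = 6*(-3*√0) = 6*(-3*0) = 6*0 = 0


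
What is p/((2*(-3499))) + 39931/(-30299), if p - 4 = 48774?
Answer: -878680880/106016201 ≈ -8.2882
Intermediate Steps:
p = 48778 (p = 4 + 48774 = 48778)
p/((2*(-3499))) + 39931/(-30299) = 48778/((2*(-3499))) + 39931/(-30299) = 48778/(-6998) + 39931*(-1/30299) = 48778*(-1/6998) - 39931/30299 = -24389/3499 - 39931/30299 = -878680880/106016201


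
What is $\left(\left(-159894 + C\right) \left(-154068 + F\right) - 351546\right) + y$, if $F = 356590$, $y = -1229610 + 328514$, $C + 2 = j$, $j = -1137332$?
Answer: $-262718461658$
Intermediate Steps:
$C = -1137334$ ($C = -2 - 1137332 = -1137334$)
$y = -901096$
$\left(\left(-159894 + C\right) \left(-154068 + F\right) - 351546\right) + y = \left(\left(-159894 - 1137334\right) \left(-154068 + 356590\right) - 351546\right) - 901096 = \left(\left(-1297228\right) 202522 - 351546\right) - 901096 = \left(-262717209016 - 351546\right) - 901096 = -262717560562 - 901096 = -262718461658$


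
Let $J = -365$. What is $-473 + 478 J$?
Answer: $-174943$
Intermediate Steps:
$-473 + 478 J = -473 + 478 \left(-365\right) = -473 - 174470 = -174943$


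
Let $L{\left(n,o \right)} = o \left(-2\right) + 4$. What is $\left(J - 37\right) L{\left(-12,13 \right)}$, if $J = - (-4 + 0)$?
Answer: $726$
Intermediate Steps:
$L{\left(n,o \right)} = 4 - 2 o$ ($L{\left(n,o \right)} = - 2 o + 4 = 4 - 2 o$)
$J = 4$ ($J = \left(-1\right) \left(-4\right) = 4$)
$\left(J - 37\right) L{\left(-12,13 \right)} = \left(4 - 37\right) \left(4 - 26\right) = - 33 \left(4 - 26\right) = \left(-33\right) \left(-22\right) = 726$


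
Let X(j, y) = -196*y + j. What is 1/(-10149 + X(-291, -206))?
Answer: 1/29936 ≈ 3.3405e-5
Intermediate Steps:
X(j, y) = j - 196*y
1/(-10149 + X(-291, -206)) = 1/(-10149 + (-291 - 196*(-206))) = 1/(-10149 + (-291 + 40376)) = 1/(-10149 + 40085) = 1/29936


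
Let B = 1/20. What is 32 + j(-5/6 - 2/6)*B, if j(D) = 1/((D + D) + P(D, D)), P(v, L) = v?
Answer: 2239/70 ≈ 31.986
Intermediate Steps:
B = 1/20 ≈ 0.050000
j(D) = 1/(3*D) (j(D) = 1/((D + D) + D) = 1/(2*D + D) = 1/(3*D))
32 + j(-5/6 - 2/6)*B = 32 + (1/(3*(-5/6 - 2/6)))*(1/20) = 32 + (1/(3*(-5*⅙ - 2*⅙)))*(1/20) = 32 + (1/(3*(-⅚ - ⅓)))*(1/20) = 32 + (1/(3*(-7/6)))*(1/20) = 32 + ((⅓)*(-6/7))*(1/20) = 32 - 2/7*1/20 = 32 - 1/70 = 2239/70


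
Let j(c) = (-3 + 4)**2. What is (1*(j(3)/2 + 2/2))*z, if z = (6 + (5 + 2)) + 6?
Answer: 57/2 ≈ 28.500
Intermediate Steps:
j(c) = 1 (j(c) = 1**2 = 1)
z = 19 (z = (6 + 7) + 6 = 13 + 6 = 19)
(1*(j(3)/2 + 2/2))*z = (1*(1/2 + 2/2))*19 = (1*(1*(1/2) + 2*(1/2)))*19 = (1*(1/2 + 1))*19 = (1*(3/2))*19 = (3/2)*19 = 57/2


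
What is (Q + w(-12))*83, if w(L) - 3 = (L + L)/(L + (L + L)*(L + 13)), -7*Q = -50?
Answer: 18841/21 ≈ 897.19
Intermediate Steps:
Q = 50/7 (Q = -⅐*(-50) = 50/7 ≈ 7.1429)
w(L) = 3 + 2*L/(L + 2*L*(13 + L)) (w(L) = 3 + (L + L)/(L + (L + L)*(L + 13)) = 3 + (2*L)/(L + (2*L)*(13 + L)) = 3 + (2*L)/(L + 2*L*(13 + L)) = 3 + 2*L/(L + 2*L*(13 + L)))
(Q + w(-12))*83 = (50/7 + (83 + 6*(-12))/(27 + 2*(-12)))*83 = (50/7 + (83 - 72)/(27 - 24))*83 = (50/7 + 11/3)*83 = (227/21)*83 = 18841/21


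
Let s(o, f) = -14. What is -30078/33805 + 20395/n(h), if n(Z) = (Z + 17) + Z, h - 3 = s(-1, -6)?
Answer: -137920673/33805 ≈ -4079.9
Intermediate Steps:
h = -11 (h = 3 - 14 = -11)
n(Z) = 17 + 2*Z (n(Z) = (17 + Z) + Z = 17 + 2*Z)
-30078/33805 + 20395/n(h) = -30078/33805 + 20395/(17 + 2*(-11)) = -30078*1/33805 + 20395/(17 - 22) = -30078/33805 + 20395/(-5) = -30078/33805 + 20395*(-⅕) = -30078/33805 - 4079 = -137920673/33805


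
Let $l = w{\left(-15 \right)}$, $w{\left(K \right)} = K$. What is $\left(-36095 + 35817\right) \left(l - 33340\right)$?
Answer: $9272690$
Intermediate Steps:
$l = -15$
$\left(-36095 + 35817\right) \left(l - 33340\right) = \left(-36095 + 35817\right) \left(-15 - 33340\right) = \left(-278\right) \left(-33355\right) = 9272690$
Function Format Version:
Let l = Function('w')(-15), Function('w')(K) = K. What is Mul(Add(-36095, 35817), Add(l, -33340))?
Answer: 9272690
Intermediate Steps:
l = -15
Mul(Add(-36095, 35817), Add(l, -33340)) = Mul(Add(-36095, 35817), Add(-15, -33340)) = Mul(-278, -33355) = 9272690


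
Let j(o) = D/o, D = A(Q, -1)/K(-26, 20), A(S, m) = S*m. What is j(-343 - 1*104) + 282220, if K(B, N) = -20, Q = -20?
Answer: 126152341/447 ≈ 2.8222e+5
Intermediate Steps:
D = -1 (D = -20*(-1)/(-20) = 20*(-1/20) = -1)
j(o) = -1/o
j(-343 - 1*104) + 282220 = -1/(-343 - 1*104) + 282220 = -1/(-343 - 104) + 282220 = -1/(-447) + 282220 = -1*(-1/447) + 282220 = 1/447 + 282220 = 126152341/447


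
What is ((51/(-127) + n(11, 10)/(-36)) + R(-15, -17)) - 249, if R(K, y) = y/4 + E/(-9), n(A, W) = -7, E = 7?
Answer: -193727/762 ≈ -254.23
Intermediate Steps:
R(K, y) = -7/9 + y/4 (R(K, y) = y/4 + 7/(-9) = y*(¼) + 7*(-⅑) = y/4 - 7/9 = -7/9 + y/4)
((51/(-127) + n(11, 10)/(-36)) + R(-15, -17)) - 249 = ((51/(-127) - 7/(-36)) + (-7/9 + (¼)*(-17))) - 249 = ((51*(-1/127) - 7*(-1/36)) + (-7/9 - 17/4)) - 249 = ((-51/127 + 7/36) - 181/36) - 249 = (-947/4572 - 181/36) - 249 = -3989/762 - 249 = -193727/762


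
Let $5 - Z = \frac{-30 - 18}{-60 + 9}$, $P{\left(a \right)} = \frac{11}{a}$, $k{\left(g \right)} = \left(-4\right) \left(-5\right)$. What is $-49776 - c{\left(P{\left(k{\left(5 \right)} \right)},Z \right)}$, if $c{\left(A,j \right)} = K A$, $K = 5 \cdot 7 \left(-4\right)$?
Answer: $-49699$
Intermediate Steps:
$k{\left(g \right)} = 20$
$Z = \frac{69}{17}$ ($Z = 5 - \frac{-30 - 18}{-60 + 9} = 5 - - \frac{48}{-51} = 5 - \left(-48\right) \left(- \frac{1}{51}\right) = 5 - \frac{16}{17} = \frac{69}{17} \approx 4.0588$)
$K = -140$ ($K = 35 \left(-4\right) = -140$)
$c{\left(A,j \right)} = - 140 A$
$-49776 - c{\left(P{\left(k{\left(5 \right)} \right)},Z \right)} = -49776 - - 140 \cdot \frac{11}{20} = -49776 - - 140 \cdot 11 \cdot \frac{1}{20} = -49776 - \left(-140\right) \frac{11}{20} = -49776 - -77 = -49776 + 77 = -49699$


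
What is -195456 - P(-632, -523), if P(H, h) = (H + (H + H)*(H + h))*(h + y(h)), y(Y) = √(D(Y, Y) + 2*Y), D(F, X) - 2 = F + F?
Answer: 763012168 - 1459288*I*√2090 ≈ 7.6301e+8 - 6.6714e+7*I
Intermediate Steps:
D(F, X) = 2 + 2*F (D(F, X) = 2 + (F + F) = 2 + 2*F)
y(Y) = √(2 + 4*Y) (y(Y) = √((2 + 2*Y) + 2*Y) = √(2 + 4*Y))
P(H, h) = (H + 2*H*(H + h))*(h + √(2 + 4*h)) (P(H, h) = (H + (H + H)*(H + h))*(h + √(2 + 4*h)) = (H + (2*H)*(H + h))*(h + √(2 + 4*h)) = (H + 2*H*(H + h))*(h + √(2 + 4*h)))
-195456 - P(-632, -523) = -195456 - (-632)*(-523 + √(2 + 4*(-523)) + 2*(-523)² + 2*(-632)*(-523) + 2*(-632)*√(2 + 4*(-523)) + 2*(-523)*√(2 + 4*(-523))) = -195456 - (-632)*(-523 + √(2 - 2092) + 2*273529 + 661072 + 2*(-632)*√(2 - 2092) + 2*(-523)*√(2 - 2092)) = -195456 - (-632)*(-523 + √(-2090) + 547058 + 661072 + 2*(-632)*√(-2090) + 2*(-523)*√(-2090)) = -195456 - (-632)*(-523 + I*√2090 + 547058 + 661072 + 2*(-632)*(I*√2090) + 2*(-523)*(I*√2090)) = -195456 - (-632)*(-523 + I*√2090 + 547058 + 661072 - 1264*I*√2090 - 1046*I*√2090) = -195456 - (-632)*(1207607 - 2309*I*√2090) = -195456 - (-763207624 + 1459288*I*√2090) = -195456 + (763207624 - 1459288*I*√2090) = 763012168 - 1459288*I*√2090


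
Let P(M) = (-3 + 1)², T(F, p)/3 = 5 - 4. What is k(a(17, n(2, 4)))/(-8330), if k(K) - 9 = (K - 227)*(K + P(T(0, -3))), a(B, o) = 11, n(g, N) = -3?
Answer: 3231/8330 ≈ 0.38788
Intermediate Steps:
T(F, p) = 3 (T(F, p) = 3*(5 - 4) = 3*1 = 3)
P(M) = 4 (P(M) = (-2)² = 4)
k(K) = 9 + (-227 + K)*(4 + K) (k(K) = 9 + (K - 227)*(K + 4) = 9 + (-227 + K)*(4 + K))
k(a(17, n(2, 4)))/(-8330) = (-899 + 11² - 223*11)/(-8330) = (-899 + 121 - 2453)*(-1/8330) = -3231*(-1/8330) = 3231/8330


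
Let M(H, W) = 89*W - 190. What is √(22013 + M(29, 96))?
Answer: √30367 ≈ 174.26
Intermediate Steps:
M(H, W) = -190 + 89*W
√(22013 + M(29, 96)) = √(22013 + (-190 + 89*96)) = √(22013 + (-190 + 8544)) = √(22013 + 8354) = √30367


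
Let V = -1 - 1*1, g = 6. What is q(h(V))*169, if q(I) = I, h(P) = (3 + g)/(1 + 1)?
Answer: 1521/2 ≈ 760.50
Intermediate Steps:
V = -2 (V = -1 - 1 = -2)
h(P) = 9/2 (h(P) = (3 + 6)/(1 + 1) = 9/2)
q(h(V))*169 = (9/2)*169 = 1521/2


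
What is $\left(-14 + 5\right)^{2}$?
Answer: $81$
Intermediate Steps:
$\left(-14 + 5\right)^{2} = \left(-9\right)^{2} = 81$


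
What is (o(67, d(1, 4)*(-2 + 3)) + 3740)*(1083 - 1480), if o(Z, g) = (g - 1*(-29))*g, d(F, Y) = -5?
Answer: -1437140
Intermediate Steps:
o(Z, g) = g*(29 + g) (o(Z, g) = (g + 29)*g = (29 + g)*g = g*(29 + g))
(o(67, d(1, 4)*(-2 + 3)) + 3740)*(1083 - 1480) = ((-5*(-2 + 3))*(29 - 5*(-2 + 3)) + 3740)*(1083 - 1480) = ((-5*1)*(29 - 5*1) + 3740)*(-397) = (-5*(29 - 5) + 3740)*(-397) = (-5*24 + 3740)*(-397) = (-120 + 3740)*(-397) = 3620*(-397) = -1437140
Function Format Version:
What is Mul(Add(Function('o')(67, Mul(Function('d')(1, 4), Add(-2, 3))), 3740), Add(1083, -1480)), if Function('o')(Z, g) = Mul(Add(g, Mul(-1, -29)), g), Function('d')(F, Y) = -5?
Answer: -1437140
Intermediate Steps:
Function('o')(Z, g) = Mul(g, Add(29, g)) (Function('o')(Z, g) = Mul(Add(g, 29), g) = Mul(Add(29, g), g) = Mul(g, Add(29, g)))
Mul(Add(Function('o')(67, Mul(Function('d')(1, 4), Add(-2, 3))), 3740), Add(1083, -1480)) = Mul(Add(Mul(Mul(-5, Add(-2, 3)), Add(29, Mul(-5, Add(-2, 3)))), 3740), Add(1083, -1480)) = Mul(Add(Mul(Mul(-5, 1), Add(29, Mul(-5, 1))), 3740), -397) = Mul(Add(Mul(-5, Add(29, -5)), 3740), -397) = Mul(Add(Mul(-5, 24), 3740), -397) = Mul(Add(-120, 3740), -397) = Mul(3620, -397) = -1437140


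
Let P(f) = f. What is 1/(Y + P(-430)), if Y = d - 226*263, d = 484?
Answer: -1/59384 ≈ -1.6840e-5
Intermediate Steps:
Y = -58954 (Y = 484 - 226*263 = 484 - 59438 = -58954)
1/(Y + P(-430)) = 1/(-58954 - 430) = 1/(-59384) = -1/59384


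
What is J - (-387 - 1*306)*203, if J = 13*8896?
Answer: 256327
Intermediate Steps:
J = 115648
J - (-387 - 1*306)*203 = 115648 - (-387 - 1*306)*203 = 115648 - (-387 - 306)*203 = 115648 - (-693)*203 = 115648 - 1*(-140679) = 115648 + 140679 = 256327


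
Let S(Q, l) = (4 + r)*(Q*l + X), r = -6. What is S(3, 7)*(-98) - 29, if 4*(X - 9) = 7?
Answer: 6194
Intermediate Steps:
X = 43/4 (X = 9 + (¼)*7 = 9 + 7/4 = 43/4 ≈ 10.750)
S(Q, l) = -43/2 - 2*Q*l (S(Q, l) = (4 - 6)*(Q*l + 43/4) = -2*(43/4 + Q*l) = -43/2 - 2*Q*l)
S(3, 7)*(-98) - 29 = (-43/2 - 2*3*7)*(-98) - 29 = (-43/2 - 42)*(-98) - 29 = -127/2*(-98) - 29 = 6223 - 29 = 6194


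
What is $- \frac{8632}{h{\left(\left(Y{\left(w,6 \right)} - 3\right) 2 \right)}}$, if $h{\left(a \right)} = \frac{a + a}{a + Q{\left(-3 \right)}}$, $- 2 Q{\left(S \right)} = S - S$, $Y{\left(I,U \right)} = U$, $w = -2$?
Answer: $-4316$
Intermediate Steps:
$Q{\left(S \right)} = 0$ ($Q{\left(S \right)} = - \frac{S - S}{2} = \left(- \frac{1}{2}\right) 0 = 0$)
$h{\left(a \right)} = 2$ ($h{\left(a \right)} = \frac{a + a}{a + 0} = \frac{2 a}{a} = 2$)
$- \frac{8632}{h{\left(\left(Y{\left(w,6 \right)} - 3\right) 2 \right)}} = - \frac{8632}{2} = \left(-8632\right) \frac{1}{2} = -4316$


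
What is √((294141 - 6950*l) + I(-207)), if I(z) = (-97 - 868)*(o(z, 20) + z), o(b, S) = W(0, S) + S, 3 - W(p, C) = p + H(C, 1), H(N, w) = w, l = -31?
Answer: 2*√172029 ≈ 829.53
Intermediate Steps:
W(p, C) = 2 - p (W(p, C) = 3 - (p + 1) = 3 - (1 + p) = 3 + (-1 - p) = 2 - p)
o(b, S) = 2 + S (o(b, S) = (2 - 1*0) + S = (2 + 0) + S = 2 + S)
I(z) = -21230 - 965*z (I(z) = (-97 - 868)*((2 + 20) + z) = -965*(22 + z) = -21230 - 965*z)
√((294141 - 6950*l) + I(-207)) = √((294141 - 6950*(-31)) + (-21230 - 965*(-207))) = √((294141 + 215450) + (-21230 + 199755)) = √(509591 + 178525) = √688116 = 2*√172029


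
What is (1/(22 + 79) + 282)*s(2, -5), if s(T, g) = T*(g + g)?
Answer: -569660/101 ≈ -5640.2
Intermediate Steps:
s(T, g) = 2*T*g (s(T, g) = T*(2*g) = 2*T*g)
(1/(22 + 79) + 282)*s(2, -5) = (1/(22 + 79) + 282)*(2*2*(-5)) = (1/101 + 282)*(-20) = (28483/101)*(-20) = -569660/101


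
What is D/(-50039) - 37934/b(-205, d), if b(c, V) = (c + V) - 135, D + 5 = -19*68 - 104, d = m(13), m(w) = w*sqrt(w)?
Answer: 645539882443/5674572717 + 493142*sqrt(13)/113403 ≈ 129.44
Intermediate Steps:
m(w) = w**(3/2)
d = 13*sqrt(13) (d = 13**(3/2) = 13*sqrt(13) ≈ 46.872)
D = -1401 (D = -5 + (-19*68 - 104) = -5 + (-1292 - 104) = -5 - 1396 = -1401)
b(c, V) = -135 + V + c (b(c, V) = (V + c) - 135 = -135 + V + c)
D/(-50039) - 37934/b(-205, d) = -1401/(-50039) - 37934/(-135 + 13*sqrt(13) - 205) = -1401*(-1/50039) - 37934/(-340 + 13*sqrt(13)) = 1401/50039 - 37934/(-340 + 13*sqrt(13))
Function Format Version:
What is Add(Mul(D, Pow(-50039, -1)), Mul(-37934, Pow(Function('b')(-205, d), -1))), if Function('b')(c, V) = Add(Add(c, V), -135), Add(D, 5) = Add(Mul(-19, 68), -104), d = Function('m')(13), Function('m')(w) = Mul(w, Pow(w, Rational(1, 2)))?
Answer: Add(Rational(645539882443, 5674572717), Mul(Rational(493142, 113403), Pow(13, Rational(1, 2)))) ≈ 129.44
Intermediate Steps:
Function('m')(w) = Pow(w, Rational(3, 2))
d = Mul(13, Pow(13, Rational(1, 2))) (d = Pow(13, Rational(3, 2)) = Mul(13, Pow(13, Rational(1, 2))) ≈ 46.872)
D = -1401 (D = Add(-5, Add(Mul(-19, 68), -104)) = Add(-5, Add(-1292, -104)) = Add(-5, -1396) = -1401)
Function('b')(c, V) = Add(-135, V, c) (Function('b')(c, V) = Add(Add(V, c), -135) = Add(-135, V, c))
Add(Mul(D, Pow(-50039, -1)), Mul(-37934, Pow(Function('b')(-205, d), -1))) = Add(Mul(-1401, Pow(-50039, -1)), Mul(-37934, Pow(Add(-135, Mul(13, Pow(13, Rational(1, 2))), -205), -1))) = Add(Mul(-1401, Rational(-1, 50039)), Mul(-37934, Pow(Add(-340, Mul(13, Pow(13, Rational(1, 2)))), -1))) = Add(Rational(1401, 50039), Mul(-37934, Pow(Add(-340, Mul(13, Pow(13, Rational(1, 2)))), -1)))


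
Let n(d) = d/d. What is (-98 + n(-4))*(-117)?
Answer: 11349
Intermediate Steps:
n(d) = 1
(-98 + n(-4))*(-117) = (-98 + 1)*(-117) = -97*(-117) = 11349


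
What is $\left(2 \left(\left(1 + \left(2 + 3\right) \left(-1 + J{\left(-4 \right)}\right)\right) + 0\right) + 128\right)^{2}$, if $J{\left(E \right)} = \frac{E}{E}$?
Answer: $16900$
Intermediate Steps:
$J{\left(E \right)} = 1$
$\left(2 \left(\left(1 + \left(2 + 3\right) \left(-1 + J{\left(-4 \right)}\right)\right) + 0\right) + 128\right)^{2} = \left(2 \left(\left(1 + \left(2 + 3\right) \left(-1 + 1\right)\right) + 0\right) + 128\right)^{2} = \left(2 \left(\left(1 + 5 \cdot 0\right) + 0\right) + 128\right)^{2} = \left(2 \left(\left(1 + 0\right) + 0\right) + 128\right)^{2} = \left(2 \left(1 + 0\right) + 128\right)^{2} = \left(2 \cdot 1 + 128\right)^{2} = \left(2 + 128\right)^{2} = 130^{2} = 16900$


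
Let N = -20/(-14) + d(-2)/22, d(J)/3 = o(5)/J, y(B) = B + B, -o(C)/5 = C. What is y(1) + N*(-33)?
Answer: -2839/28 ≈ -101.39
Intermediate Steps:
o(C) = -5*C
y(B) = 2*B
d(J) = -75/J (d(J) = 3*((-5*5)/J) = 3*(-25/J) = -75/J)
N = 965/308 (N = -20/(-14) - 75/(-2)/22 = -20*(-1/14) - 75*(-½)*(1/22) = 10/7 + (75/2)*(1/22) = 10/7 + 75/44 = 965/308 ≈ 3.1331)
y(1) + N*(-33) = 2*1 + (965/308)*(-33) = 2 - 2895/28 = -2839/28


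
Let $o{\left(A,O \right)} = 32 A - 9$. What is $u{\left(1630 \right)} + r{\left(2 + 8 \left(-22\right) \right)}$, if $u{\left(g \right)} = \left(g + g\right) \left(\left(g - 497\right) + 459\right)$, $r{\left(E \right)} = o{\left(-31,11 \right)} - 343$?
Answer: $5188576$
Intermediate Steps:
$o{\left(A,O \right)} = -9 + 32 A$
$r{\left(E \right)} = -1344$ ($r{\left(E \right)} = \left(-9 + 32 \left(-31\right)\right) - 343 = \left(-9 - 992\right) - 343 = -1001 - 343 = -1344$)
$u{\left(g \right)} = 2 g \left(-38 + g\right)$ ($u{\left(g \right)} = 2 g \left(\left(g - 497\right) + 459\right) = 2 g \left(\left(-497 + g\right) + 459\right) = 2 g \left(-38 + g\right)$)
$u{\left(1630 \right)} + r{\left(2 + 8 \left(-22\right) \right)} = 2 \cdot 1630 \left(-38 + 1630\right) - 1344 = 2 \cdot 1630 \cdot 1592 - 1344 = 5189920 - 1344 = 5188576$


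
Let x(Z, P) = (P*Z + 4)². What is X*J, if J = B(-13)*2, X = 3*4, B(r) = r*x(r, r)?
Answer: -9337848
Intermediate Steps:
x(Z, P) = (4 + P*Z)²
B(r) = r*(4 + r²)² (B(r) = r*(4 + r*r)² = r*(4 + r²)²)
X = 12
J = -778154 (J = -13*(4 + (-13)²)²*2 = -13*(4 + 169)²*2 = -13*173²*2 = -13*29929*2 = -389077*2 = -778154)
X*J = 12*(-778154) = -9337848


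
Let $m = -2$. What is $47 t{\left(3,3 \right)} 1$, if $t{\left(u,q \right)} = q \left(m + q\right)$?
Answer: $141$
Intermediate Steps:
$t{\left(u,q \right)} = q \left(-2 + q\right)$
$47 t{\left(3,3 \right)} 1 = 47 \cdot 3 \left(-2 + 3\right) 1 = 47 \cdot 3 \cdot 1 \cdot 1 = 47 \cdot 3 \cdot 1 = 141 \cdot 1 = 141$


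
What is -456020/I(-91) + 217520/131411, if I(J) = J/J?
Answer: -59925826700/131411 ≈ -4.5602e+5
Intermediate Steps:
I(J) = 1
-456020/I(-91) + 217520/131411 = -456020/1 + 217520/131411 = -456020*1 + 217520*(1/131411) = -456020 + 217520/131411 = -59925826700/131411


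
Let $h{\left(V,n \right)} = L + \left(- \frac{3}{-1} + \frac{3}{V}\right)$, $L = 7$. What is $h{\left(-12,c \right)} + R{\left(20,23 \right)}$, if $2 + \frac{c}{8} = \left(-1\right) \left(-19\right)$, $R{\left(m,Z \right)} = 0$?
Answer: $\frac{39}{4} \approx 9.75$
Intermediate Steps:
$c = 136$ ($c = -16 + 8 \left(\left(-1\right) \left(-19\right)\right) = -16 + 8 \cdot 19 = -16 + 152 = 136$)
$h{\left(V,n \right)} = 10 + \frac{3}{V}$ ($h{\left(V,n \right)} = 7 + \left(- \frac{3}{-1} + \frac{3}{V}\right) = 7 + \left(\left(-3\right) \left(-1\right) + \frac{3}{V}\right) = 7 + \left(3 + \frac{3}{V}\right) = 10 + \frac{3}{V}$)
$h{\left(-12,c \right)} + R{\left(20,23 \right)} = \left(10 + \frac{3}{-12}\right) + 0 = \left(10 + 3 \left(- \frac{1}{12}\right)\right) + 0 = \left(10 - \frac{1}{4}\right) + 0 = \frac{39}{4} + 0 = \frac{39}{4}$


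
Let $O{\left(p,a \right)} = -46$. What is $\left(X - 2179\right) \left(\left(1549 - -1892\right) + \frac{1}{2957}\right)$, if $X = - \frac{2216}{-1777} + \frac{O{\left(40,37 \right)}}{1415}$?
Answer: $- \frac{55717933676579786}{7435243435} \approx -7.4938 \cdot 10^{6}$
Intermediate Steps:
$X = \frac{3053898}{2514455}$ ($X = - \frac{2216}{-1777} - \frac{46}{1415} = \left(-2216\right) \left(- \frac{1}{1777}\right) - \frac{46}{1415} = \frac{2216}{1777} - \frac{46}{1415} = \frac{3053898}{2514455} \approx 1.2145$)
$\left(X - 2179\right) \left(\left(1549 - -1892\right) + \frac{1}{2957}\right) = \left(\frac{3053898}{2514455} - 2179\right) \left(\left(1549 - -1892\right) + \frac{1}{2957}\right) = - \frac{5475943547 \left(\left(1549 + 1892\right) + \frac{1}{2957}\right)}{2514455} = - \frac{5475943547 \left(3441 + \frac{1}{2957}\right)}{2514455} = \left(- \frac{5475943547}{2514455}\right) \frac{10175038}{2957} = - \frac{55717933676579786}{7435243435}$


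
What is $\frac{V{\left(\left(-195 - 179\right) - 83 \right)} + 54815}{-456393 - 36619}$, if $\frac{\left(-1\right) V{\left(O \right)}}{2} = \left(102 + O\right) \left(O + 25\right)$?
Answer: $\frac{251905}{493012} \approx 0.51095$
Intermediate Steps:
$V{\left(O \right)} = - 2 \left(25 + O\right) \left(102 + O\right)$ ($V{\left(O \right)} = - 2 \left(102 + O\right) \left(O + 25\right) = - 2 \left(102 + O\right) \left(25 + O\right) = - 2 \left(25 + O\right) \left(102 + O\right)$)
$\frac{V{\left(\left(-195 - 179\right) - 83 \right)} + 54815}{-456393 - 36619} = \frac{\left(-5100 - 254 \left(\left(-195 - 179\right) - 83\right) - 2 \left(\left(-195 - 179\right) - 83\right)^{2}\right) + 54815}{-456393 - 36619} = \frac{\left(-5100 - 254 \left(-374 - 83\right) - 2 \left(-374 - 83\right)^{2}\right) + 54815}{-493012} = \left(\left(-5100 - -116078 - 2 \left(-457\right)^{2}\right) + 54815\right) \left(- \frac{1}{493012}\right) = \left(\left(-5100 + 116078 - 417698\right) + 54815\right) \left(- \frac{1}{493012}\right) = \left(-306720 + 54815\right) \left(- \frac{1}{493012}\right) = \left(-251905\right) \left(- \frac{1}{493012}\right) = \frac{251905}{493012}$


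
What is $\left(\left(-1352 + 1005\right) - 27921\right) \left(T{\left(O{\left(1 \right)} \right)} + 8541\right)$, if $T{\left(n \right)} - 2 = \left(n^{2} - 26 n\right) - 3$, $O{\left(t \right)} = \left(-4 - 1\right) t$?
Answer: $-245790260$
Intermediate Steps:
$O{\left(t \right)} = - 5 t$
$T{\left(n \right)} = -1 + n^{2} - 26 n$ ($T{\left(n \right)} = 2 - \left(3 - n^{2} + 26 n\right) = -1 + n^{2} - 26 n$)
$\left(\left(-1352 + 1005\right) - 27921\right) \left(T{\left(O{\left(1 \right)} \right)} + 8541\right) = \left(\left(-1352 + 1005\right) - 27921\right) \left(\left(-1 + \left(\left(-5\right) 1\right)^{2} - 26 \left(\left(-5\right) 1\right)\right) + 8541\right) = \left(-347 - 27921\right) \left(\left(-1 + \left(-5\right)^{2} - -130\right) + 8541\right) = - 28268 \left(\left(-1 + 25 + 130\right) + 8541\right) = - 28268 \left(154 + 8541\right) = \left(-28268\right) 8695 = -245790260$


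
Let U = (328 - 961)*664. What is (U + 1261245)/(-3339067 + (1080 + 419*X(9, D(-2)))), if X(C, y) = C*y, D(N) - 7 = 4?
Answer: -840933/3296506 ≈ -0.25510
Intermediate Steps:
D(N) = 11 (D(N) = 7 + 4 = 11)
U = -420312 (U = -633*664 = -420312)
(U + 1261245)/(-3339067 + (1080 + 419*X(9, D(-2)))) = (-420312 + 1261245)/(-3339067 + (1080 + 419*(9*11))) = 840933/(-3339067 + (1080 + 419*99)) = 840933/(-3339067 + (1080 + 41481)) = 840933/(-3339067 + 42561) = 840933/(-3296506) = 840933*(-1/3296506) = -840933/3296506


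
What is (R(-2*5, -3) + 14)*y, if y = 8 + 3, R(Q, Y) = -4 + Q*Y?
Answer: 440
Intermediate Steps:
y = 11
(R(-2*5, -3) + 14)*y = ((-4 - 2*5*(-3)) + 14)*11 = ((-4 - 10*(-3)) + 14)*11 = ((-4 + 30) + 14)*11 = (26 + 14)*11 = 40*11 = 440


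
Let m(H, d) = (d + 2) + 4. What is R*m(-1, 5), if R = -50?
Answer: -550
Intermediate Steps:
m(H, d) = 6 + d (m(H, d) = (2 + d) + 4 = 6 + d)
R*m(-1, 5) = -50*(6 + 5) = -50*11 = -550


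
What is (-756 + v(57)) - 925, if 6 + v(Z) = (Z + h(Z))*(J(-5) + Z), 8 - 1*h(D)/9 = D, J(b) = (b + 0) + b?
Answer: -19735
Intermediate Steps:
J(b) = 2*b (J(b) = b + b = 2*b)
h(D) = 72 - 9*D
v(Z) = -6 + (-10 + Z)*(72 - 8*Z) (v(Z) = -6 + (Z + (72 - 9*Z))*(2*(-5) + Z) = -6 + (72 - 8*Z)*(-10 + Z) = -6 + (-10 + Z)*(72 - 8*Z))
(-756 + v(57)) - 925 = (-756 + (-726 - 8*57² + 152*57)) - 925 = (-756 + (-726 - 8*3249 + 8664)) - 925 = (-756 + (-726 - 25992 + 8664)) - 925 = (-756 - 18054) - 925 = -18810 - 925 = -19735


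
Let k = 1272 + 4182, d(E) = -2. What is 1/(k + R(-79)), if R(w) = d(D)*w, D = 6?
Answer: 1/5612 ≈ 0.00017819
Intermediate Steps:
R(w) = -2*w
k = 5454
1/(k + R(-79)) = 1/(5454 - 2*(-79)) = 1/(5454 + 158) = 1/5612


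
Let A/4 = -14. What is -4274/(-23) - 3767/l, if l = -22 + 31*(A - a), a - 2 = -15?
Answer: 5877911/31165 ≈ 188.61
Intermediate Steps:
A = -56 (A = 4*(-14) = -56)
a = -13 (a = 2 - 15 = -13)
l = -1355 (l = -22 + 31*(-56 - 1*(-13)) = -22 + 31*(-56 + 13) = -22 + 31*(-43) = -22 - 1333 = -1355)
-4274/(-23) - 3767/l = -4274/(-23) - 3767/(-1355) = -4274*(-1/23) - 3767*(-1/1355) = 4274/23 + 3767/1355 = 5877911/31165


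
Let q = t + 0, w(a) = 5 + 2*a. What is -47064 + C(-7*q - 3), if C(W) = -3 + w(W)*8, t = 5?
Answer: -47635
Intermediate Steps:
q = 5 (q = 5 + 0 = 5)
C(W) = 37 + 16*W (C(W) = -3 + (5 + 2*W)*8 = -3 + (40 + 16*W) = 37 + 16*W)
-47064 + C(-7*q - 3) = -47064 + (37 + 16*(-7*5 - 3)) = -47064 + (37 + 16*(-35 - 3)) = -47064 + (37 + 16*(-38)) = -47064 + (37 - 608) = -47064 - 571 = -47635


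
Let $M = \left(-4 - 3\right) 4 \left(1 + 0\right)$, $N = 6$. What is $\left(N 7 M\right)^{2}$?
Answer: $1382976$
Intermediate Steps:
$M = -28$ ($M = - 7 \cdot 4 \cdot 1 = \left(-7\right) 4 = -28$)
$\left(N 7 M\right)^{2} = \left(6 \cdot 7 \left(-28\right)\right)^{2} = \left(42 \left(-28\right)\right)^{2} = \left(-1176\right)^{2} = 1382976$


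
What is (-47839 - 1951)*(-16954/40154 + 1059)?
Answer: -1058190156140/20077 ≈ -5.2707e+7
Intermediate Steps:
(-47839 - 1951)*(-16954/40154 + 1059) = -49790*(-16954*1/40154 + 1059) = -49790*(-8477/20077 + 1059) = -49790*21253066/20077 = -1058190156140/20077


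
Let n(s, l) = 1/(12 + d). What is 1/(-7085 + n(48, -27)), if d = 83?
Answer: -95/673074 ≈ -0.00014114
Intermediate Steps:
n(s, l) = 1/95 (n(s, l) = 1/(12 + 83) = 1/95)
1/(-7085 + n(48, -27)) = 1/(-7085 + 1/95) = 1/(-673074/95) = -95/673074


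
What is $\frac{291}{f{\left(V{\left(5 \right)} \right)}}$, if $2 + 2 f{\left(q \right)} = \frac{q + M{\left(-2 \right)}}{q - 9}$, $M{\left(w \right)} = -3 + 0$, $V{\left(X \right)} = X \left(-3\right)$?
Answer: $- \frac{2328}{5} \approx -465.6$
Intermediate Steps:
$V{\left(X \right)} = - 3 X$
$M{\left(w \right)} = -3$
$f{\left(q \right)} = -1 + \frac{-3 + q}{2 \left(-9 + q\right)}$ ($f{\left(q \right)} = -1 + \frac{\left(q - 3\right) \frac{1}{q - 9}}{2} = -1 + \frac{\left(-3 + q\right) \frac{1}{-9 + q}}{2} = -1 + \frac{\frac{1}{-9 + q} \left(-3 + q\right)}{2} = -1 + \frac{-3 + q}{2 \left(-9 + q\right)}$)
$\frac{291}{f{\left(V{\left(5 \right)} \right)}} = \frac{291}{\frac{1}{2} \frac{1}{-9 - 15} \left(15 - \left(-3\right) 5\right)} = \frac{291}{\frac{1}{2} \frac{1}{-9 - 15} \left(15 - -15\right)} = \frac{291}{\frac{1}{2} \frac{1}{-24} \left(15 + 15\right)} = \frac{291}{\frac{1}{2} \left(- \frac{1}{24}\right) 30} = \frac{291}{- \frac{5}{8}} = 291 \left(- \frac{8}{5}\right) = - \frac{2328}{5}$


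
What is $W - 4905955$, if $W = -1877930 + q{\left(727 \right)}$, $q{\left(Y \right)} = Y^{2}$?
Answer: $-6255356$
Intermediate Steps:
$W = -1349401$ ($W = -1877930 + 727^{2} = -1877930 + 528529 = -1349401$)
$W - 4905955 = -1349401 - 4905955 = -6255356$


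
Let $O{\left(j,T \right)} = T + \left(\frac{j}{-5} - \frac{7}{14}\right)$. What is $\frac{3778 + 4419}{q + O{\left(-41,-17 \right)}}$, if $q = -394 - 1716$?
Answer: $- \frac{81970}{21193} \approx -3.8678$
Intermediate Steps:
$q = -2110$
$O{\left(j,T \right)} = - \frac{1}{2} + T - \frac{j}{5}$ ($O{\left(j,T \right)} = T + \left(j \left(- \frac{1}{5}\right) - \frac{1}{2}\right) = T - \left(\frac{1}{2} + \frac{j}{5}\right) = - \frac{1}{2} + T - \frac{j}{5}$)
$\frac{3778 + 4419}{q + O{\left(-41,-17 \right)}} = \frac{3778 + 4419}{-2110 - \frac{93}{10}} = \frac{8197}{-2110 - \frac{93}{10}} = \frac{8197}{- \frac{21193}{10}} = 8197 \left(- \frac{10}{21193}\right) = - \frac{81970}{21193}$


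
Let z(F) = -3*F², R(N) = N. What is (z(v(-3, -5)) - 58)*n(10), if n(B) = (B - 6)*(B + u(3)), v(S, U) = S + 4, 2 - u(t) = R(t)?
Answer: -2196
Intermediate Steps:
u(t) = 2 - t
v(S, U) = 4 + S
n(B) = (-1 + B)*(-6 + B) (n(B) = (B - 6)*(B + (2 - 1*3)) = (-6 + B)*(B + (2 - 3)) = (-6 + B)*(B - 1) = (-6 + B)*(-1 + B) = (-1 + B)*(-6 + B))
(z(v(-3, -5)) - 58)*n(10) = (-3*(4 - 3)² - 58)*(6 + 10² - 7*10) = (-3*1² - 58)*(6 + 100 - 70) = (-3*1 - 58)*36 = (-3 - 58)*36 = -61*36 = -2196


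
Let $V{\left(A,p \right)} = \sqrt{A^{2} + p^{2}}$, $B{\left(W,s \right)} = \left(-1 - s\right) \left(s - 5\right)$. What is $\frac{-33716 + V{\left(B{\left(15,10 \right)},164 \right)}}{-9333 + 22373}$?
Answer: $- \frac{8429}{3260} + \frac{\sqrt{29921}}{13040} \approx -2.5723$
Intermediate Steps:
$B{\left(W,s \right)} = \left(-1 - s\right) \left(-5 + s\right)$
$\frac{-33716 + V{\left(B{\left(15,10 \right)},164 \right)}}{-9333 + 22373} = \frac{-33716 + \sqrt{\left(5 - 10^{2} + 4 \cdot 10\right)^{2} + 164^{2}}}{-9333 + 22373} = \frac{-33716 + \sqrt{\left(5 - 100 + 40\right)^{2} + 26896}}{13040} = \left(-33716 + \sqrt{\left(5 - 100 + 40\right)^{2} + 26896}\right) \frac{1}{13040} = \left(-33716 + \sqrt{\left(-55\right)^{2} + 26896}\right) \frac{1}{13040} = \left(-33716 + \sqrt{3025 + 26896}\right) \frac{1}{13040} = \left(-33716 + \sqrt{29921}\right) \frac{1}{13040} = - \frac{8429}{3260} + \frac{\sqrt{29921}}{13040}$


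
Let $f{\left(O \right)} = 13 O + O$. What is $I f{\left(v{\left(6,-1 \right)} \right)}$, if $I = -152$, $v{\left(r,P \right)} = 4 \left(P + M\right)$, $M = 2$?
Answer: $-8512$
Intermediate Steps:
$v{\left(r,P \right)} = 8 + 4 P$ ($v{\left(r,P \right)} = 4 \left(P + 2\right) = 4 \left(2 + P\right) = 8 + 4 P$)
$f{\left(O \right)} = 14 O$
$I f{\left(v{\left(6,-1 \right)} \right)} = - 152 \cdot 14 \left(8 + 4 \left(-1\right)\right) = - 152 \cdot 14 \left(8 - 4\right) = - 152 \cdot 14 \cdot 4 = \left(-152\right) 56 = -8512$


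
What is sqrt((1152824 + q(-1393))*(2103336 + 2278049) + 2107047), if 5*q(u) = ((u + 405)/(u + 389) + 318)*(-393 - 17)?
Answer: sqrt(310995953096074737)/251 ≈ 2.2218e+6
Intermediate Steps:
q(u) = -26076 - 82*(405 + u)/(389 + u) (q(u) = (((u + 405)/(u + 389) + 318)*(-393 - 17))/5 = (((405 + u)/(389 + u) + 318)*(-410))/5 = ((318 + (405 + u)/(389 + u))*(-410))/5 = (-130380 - 410*(405 + u)/(389 + u))/5 = -26076 - 82*(405 + u)/(389 + u))
sqrt((1152824 + q(-1393))*(2103336 + 2278049) + 2107047) = sqrt((1152824 + 82*(-124107 - 319*(-1393))/(389 - 1393))*(2103336 + 2278049) + 2107047) = sqrt((1152824 + 82*(-124107 + 444367)/(-1004))*4381385 + 2107047) = sqrt((1152824 + 82*(-1/1004)*320260)*4381385 + 2107047) = sqrt((1152824 - 6565330/251)*4381385 + 2107047) = sqrt((282793494/251)*4381385 + 2107047) = sqrt(1239027172709190/251 + 2107047) = sqrt(1239027701577987/251) = sqrt(310995953096074737)/251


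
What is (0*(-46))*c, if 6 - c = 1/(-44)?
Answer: 0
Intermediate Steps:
c = 265/44 (c = 6 - 1/(-44) = 6 - 1*(-1/44) = 6 + 1/44 = 265/44 ≈ 6.0227)
(0*(-46))*c = (0*(-46))*(265/44) = 0*(265/44) = 0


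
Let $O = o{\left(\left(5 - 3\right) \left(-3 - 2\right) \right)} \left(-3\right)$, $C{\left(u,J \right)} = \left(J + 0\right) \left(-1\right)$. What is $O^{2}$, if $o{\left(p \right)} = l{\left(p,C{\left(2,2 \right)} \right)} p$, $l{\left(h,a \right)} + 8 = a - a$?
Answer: $57600$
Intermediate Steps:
$C{\left(u,J \right)} = - J$ ($C{\left(u,J \right)} = J \left(-1\right) = - J$)
$l{\left(h,a \right)} = -8$ ($l{\left(h,a \right)} = -8 + \left(a - a\right) = -8 + 0 = -8$)
$o{\left(p \right)} = - 8 p$
$O = -240$ ($O = - 8 \left(5 - 3\right) \left(-3 - 2\right) \left(-3\right) = - 8 \cdot 2 \left(-5\right) \left(-3\right) = \left(-8\right) \left(-10\right) \left(-3\right) = 80 \left(-3\right) = -240$)
$O^{2} = \left(-240\right)^{2} = 57600$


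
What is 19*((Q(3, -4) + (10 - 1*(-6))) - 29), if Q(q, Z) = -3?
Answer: -304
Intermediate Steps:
19*((Q(3, -4) + (10 - 1*(-6))) - 29) = 19*((-3 + (10 - 1*(-6))) - 29) = 19*((-3 + (10 + 6)) - 29) = 19*((-3 + 16) - 29) = 19*(13 - 29) = 19*(-16) = -304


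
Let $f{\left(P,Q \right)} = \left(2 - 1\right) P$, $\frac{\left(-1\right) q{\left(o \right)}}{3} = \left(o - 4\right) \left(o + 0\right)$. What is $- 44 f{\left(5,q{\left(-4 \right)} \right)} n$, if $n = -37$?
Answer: $8140$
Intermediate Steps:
$q{\left(o \right)} = - 3 o \left(-4 + o\right)$ ($q{\left(o \right)} = - 3 \left(o - 4\right) \left(o + 0\right) = - 3 \left(-4 + o\right) o = - 3 o \left(-4 + o\right)$)
$f{\left(P,Q \right)} = P$ ($f{\left(P,Q \right)} = 1 P = P$)
$- 44 f{\left(5,q{\left(-4 \right)} \right)} n = \left(-44\right) 5 \left(-37\right) = \left(-220\right) \left(-37\right) = 8140$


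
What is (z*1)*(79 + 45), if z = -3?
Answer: -372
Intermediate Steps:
(z*1)*(79 + 45) = (-3*1)*(79 + 45) = -3*124 = -372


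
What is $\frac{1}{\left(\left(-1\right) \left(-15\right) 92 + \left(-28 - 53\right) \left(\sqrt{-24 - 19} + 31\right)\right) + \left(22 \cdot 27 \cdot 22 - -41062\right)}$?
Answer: $\frac{52999}{2809176124} + \frac{81 i \sqrt{43}}{2809176124} \approx 1.8866 \cdot 10^{-5} + 1.8908 \cdot 10^{-7} i$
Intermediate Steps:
$\frac{1}{\left(\left(-1\right) \left(-15\right) 92 + \left(-28 - 53\right) \left(\sqrt{-24 - 19} + 31\right)\right) + \left(22 \cdot 27 \cdot 22 - -41062\right)} = \frac{1}{\left(15 \cdot 92 - 81 \left(\sqrt{-43} + 31\right)\right) + \left(594 \cdot 22 + 41062\right)} = \frac{1}{\left(1380 - 81 \left(i \sqrt{43} + 31\right)\right) + \left(13068 + 41062\right)} = \frac{1}{\left(1380 - 81 \left(31 + i \sqrt{43}\right)\right) + 54130} = \frac{1}{\left(1380 - \left(2511 + 81 i \sqrt{43}\right)\right) + 54130} = \frac{1}{\left(-1131 - 81 i \sqrt{43}\right) + 54130} = \frac{1}{52999 - 81 i \sqrt{43}}$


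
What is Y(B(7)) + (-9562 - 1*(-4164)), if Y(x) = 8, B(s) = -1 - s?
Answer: -5390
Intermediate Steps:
Y(B(7)) + (-9562 - 1*(-4164)) = 8 + (-9562 - 1*(-4164)) = 8 + (-9562 + 4164) = 8 - 5398 = -5390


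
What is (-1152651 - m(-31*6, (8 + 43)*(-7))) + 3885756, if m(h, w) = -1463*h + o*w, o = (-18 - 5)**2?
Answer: 2649840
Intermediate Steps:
o = 529 (o = (-23)**2 = 529)
m(h, w) = -1463*h + 529*w
(-1152651 - m(-31*6, (8 + 43)*(-7))) + 3885756 = (-1152651 - (-(-45353)*6 + 529*((8 + 43)*(-7)))) + 3885756 = (-1152651 - (-1463*(-186) + 529*(51*(-7)))) + 3885756 = (-1152651 - (272118 + 529*(-357))) + 3885756 = (-1152651 - (272118 - 188853)) + 3885756 = (-1152651 - 1*83265) + 3885756 = (-1152651 - 83265) + 3885756 = -1235916 + 3885756 = 2649840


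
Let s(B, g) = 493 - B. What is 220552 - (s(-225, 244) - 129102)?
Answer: 348936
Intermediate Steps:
220552 - (s(-225, 244) - 129102) = 220552 - ((493 - 1*(-225)) - 129102) = 220552 - ((493 + 225) - 129102) = 220552 - (718 - 129102) = 220552 - 1*(-128384) = 220552 + 128384 = 348936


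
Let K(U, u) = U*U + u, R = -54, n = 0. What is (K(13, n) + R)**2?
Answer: 13225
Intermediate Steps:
K(U, u) = u + U**2 (K(U, u) = U**2 + u = u + U**2)
(K(13, n) + R)**2 = ((0 + 13**2) - 54)**2 = ((0 + 169) - 54)**2 = (169 - 54)**2 = 115**2 = 13225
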